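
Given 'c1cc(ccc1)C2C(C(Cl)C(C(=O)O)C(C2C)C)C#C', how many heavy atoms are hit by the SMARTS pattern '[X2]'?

The query [X2] means: any atom with exactly two total connections (bonds + H).
Check the 20 heavy atoms by environment: 8× C (X4) → no; 1× C (X3) → no; 1× O (X1) → no; 1× O (X2) → match; 1× Cl (X1) → no; 6× c (aromatic, X3) → no; 2× C (X2) → match.
Summing the matching environments: 1 + 2 = 3 matching atoms.

3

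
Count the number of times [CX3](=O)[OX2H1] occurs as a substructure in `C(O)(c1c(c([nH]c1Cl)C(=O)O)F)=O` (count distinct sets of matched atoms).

[CX3](=O)[OX2H1] is the SMARTS for a carboxylic acid: an sp2 carbon double-bonded to O and single-bonded to an -OH oxygen.
The molecule carries 2 separate instances of a carboxylic acid group (-C(=O)OH) meeting every constraint; each maps to a distinct set of atoms, giving 2 matches.

2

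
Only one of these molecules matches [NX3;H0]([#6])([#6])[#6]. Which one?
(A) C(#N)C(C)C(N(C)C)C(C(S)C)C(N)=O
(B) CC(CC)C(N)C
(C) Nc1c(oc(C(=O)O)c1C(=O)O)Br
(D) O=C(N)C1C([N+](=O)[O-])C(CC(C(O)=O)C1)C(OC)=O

A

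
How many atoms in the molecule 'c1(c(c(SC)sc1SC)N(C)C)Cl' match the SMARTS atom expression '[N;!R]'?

1

The query [N;!R] means: aliphatic nitrogen not in a ring.
Check the 13 heavy atoms by environment: 1× s (aromatic, in 5-ring) → no; 4× c (aromatic, in 5-ring) → no; 1× N (acyclic) → match; 4× C (acyclic) → no; 2× S (acyclic) → no; 1× Cl (acyclic) → no.
That gives 1 matching atom.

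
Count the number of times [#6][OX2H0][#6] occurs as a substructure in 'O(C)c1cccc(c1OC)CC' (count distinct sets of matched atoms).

2

[#6][OX2H0][#6] is the SMARTS for an ether: an aliphatic oxygen bridging two carbons with no H on the oxygen.
The molecule carries 2 separate instances of a methoxy ether (-OCH3) meeting every constraint; each maps to a distinct set of atoms, giving 2 matches.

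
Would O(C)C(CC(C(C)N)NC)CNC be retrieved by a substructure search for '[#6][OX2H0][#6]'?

Yes

The pattern [#6][OX2H0][#6] describes an aliphatic oxygen bridging two carbons with no H on the oxygen — an ether.
The molecule carries a methoxy ether (-OCH3), whose atoms satisfy every constraint of the query, so the pattern matches.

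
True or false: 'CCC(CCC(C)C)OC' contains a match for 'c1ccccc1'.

False

The pattern c1ccccc1 describes six aromatic carbons in a ring — a benzene ring.
The closest candidate here is a methyl group (-CH3), but no six-membered all-carbon aromatic ring is present. No other fragment satisfies the full query, so there is no match.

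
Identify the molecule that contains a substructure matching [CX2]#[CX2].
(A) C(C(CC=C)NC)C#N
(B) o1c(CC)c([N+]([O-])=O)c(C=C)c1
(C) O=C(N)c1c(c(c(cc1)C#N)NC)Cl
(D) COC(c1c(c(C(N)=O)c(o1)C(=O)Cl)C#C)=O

D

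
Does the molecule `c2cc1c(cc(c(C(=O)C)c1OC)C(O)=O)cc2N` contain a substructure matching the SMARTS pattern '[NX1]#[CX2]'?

The pattern [NX1]#[CX2] describes a nitrogen triple-bonded to a two-connected carbon — a nitrile.
The closest candidate here is a primary amino group (-NH2), but the nitrogen is NX3 (three connections), not NX1 triple-bonded. No other fragment satisfies the full query, so there is no match.

No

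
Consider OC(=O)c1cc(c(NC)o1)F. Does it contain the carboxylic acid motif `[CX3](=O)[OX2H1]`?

Yes

The pattern [CX3](=O)[OX2H1] describes an sp2 carbon double-bonded to O and single-bonded to an -OH oxygen — a carboxylic acid.
The molecule carries a carboxylic acid group (-C(=O)OH), whose atoms satisfy every constraint of the query, so the pattern matches.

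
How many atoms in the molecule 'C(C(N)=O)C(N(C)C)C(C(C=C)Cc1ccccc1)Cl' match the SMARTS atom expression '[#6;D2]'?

The query [#6;D2] means: any carbon bonded to exactly two heavy atoms.
Check the 20 heavy atoms by environment: 3× C (D2) → match; 4× C (D3) → no; 3× C (D1) → no; 1× O (D1) → no; 1× N (D1) → no; 1× c (aromatic, D3) → no; 5× c (aromatic, D2) → match; 1× N (D3) → no; 1× Cl (D1) → no.
Summing the matching environments: 3 + 5 = 8 matching atoms.

8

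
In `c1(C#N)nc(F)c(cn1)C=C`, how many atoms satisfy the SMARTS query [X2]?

The query [X2] means: any atom with exactly two total connections (bonds + H).
Check the 11 heavy atoms by environment: 2× n (aromatic, X2) → match; 4× c (aromatic, X3) → no; 1× C (X2) → match; 1× N (X1) → no; 1× F (X1) → no; 2× C (X3) → no.
Summing the matching environments: 2 + 1 = 3 matching atoms.

3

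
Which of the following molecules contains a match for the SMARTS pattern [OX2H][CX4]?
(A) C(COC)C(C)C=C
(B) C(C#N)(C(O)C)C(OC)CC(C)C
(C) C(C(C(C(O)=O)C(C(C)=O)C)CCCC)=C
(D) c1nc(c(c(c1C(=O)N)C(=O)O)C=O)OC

B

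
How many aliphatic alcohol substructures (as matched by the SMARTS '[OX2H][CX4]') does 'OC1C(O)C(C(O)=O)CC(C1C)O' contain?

[OX2H][CX4] is the SMARTS for an aliphatic alcohol: a hydroxyl oxygen bound to an sp3 (X4) carbon.
The molecule carries 3 separate instances of a hydroxyl group (-OH) meeting every constraint; each maps to a distinct set of atoms, giving 3 matches.

3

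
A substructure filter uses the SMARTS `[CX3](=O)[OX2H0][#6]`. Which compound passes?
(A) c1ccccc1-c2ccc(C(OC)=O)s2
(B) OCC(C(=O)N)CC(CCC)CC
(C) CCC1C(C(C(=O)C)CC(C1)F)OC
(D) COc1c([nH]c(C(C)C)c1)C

A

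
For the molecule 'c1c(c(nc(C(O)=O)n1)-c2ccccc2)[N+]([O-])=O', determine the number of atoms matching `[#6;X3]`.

11

The query [#6;X3] means: any carbon (aromatic or not) with three total connections.
Check the 18 heavy atoms by environment: 2× n (aromatic, X2) → no; 10× c (aromatic, X3) → match; 1× N (charge +1, X3) → no; 1× O (charge -1, X1) → no; 2× O (X1) → no; 1× C (X3) → match; 1× O (X2) → no.
Summing the matching environments: 10 + 1 = 11 matching atoms.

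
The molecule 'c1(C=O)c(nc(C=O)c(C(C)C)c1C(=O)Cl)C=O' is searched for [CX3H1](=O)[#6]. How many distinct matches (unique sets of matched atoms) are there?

3

[CX3H1](=O)[#6] is the SMARTS for an aldehyde: an sp2 carbon with one H, double-bonded to O and single-bonded to carbon.
The molecule carries 3 separate instances of an aldehyde (-CHO) meeting every constraint; each maps to a distinct set of atoms, giving 3 matches.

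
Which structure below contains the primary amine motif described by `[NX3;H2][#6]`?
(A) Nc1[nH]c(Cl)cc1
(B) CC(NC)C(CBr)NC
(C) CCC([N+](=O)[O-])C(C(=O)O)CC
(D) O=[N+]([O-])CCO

A

[NX3;H2][#6] describes a trivalent nitrogen with two H attached to carbon (a primary amine).
(A) contains a primary amino group (-NH2), which satisfies every atom and bond constraint.
(B) has an N-methylamino group (-NHCH3) but the nitrogen bears two carbons and only one H (H1), not H2.
(C) has a nitro group (-[N+](=O)[O-]) but the nitrogen is [N+] with no H, not NX3H2.
(D) has a nitro group (-[N+](=O)[O-]) but the nitrogen is [N+] with no H, not NX3H2.
So the answer is (A).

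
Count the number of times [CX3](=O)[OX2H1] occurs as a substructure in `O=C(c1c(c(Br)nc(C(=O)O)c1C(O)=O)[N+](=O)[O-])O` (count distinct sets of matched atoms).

[CX3](=O)[OX2H1] is the SMARTS for a carboxylic acid: an sp2 carbon double-bonded to O and single-bonded to an -OH oxygen.
The molecule carries 3 separate instances of a carboxylic acid group (-C(=O)OH) meeting every constraint; each maps to a distinct set of atoms, giving 3 matches.

3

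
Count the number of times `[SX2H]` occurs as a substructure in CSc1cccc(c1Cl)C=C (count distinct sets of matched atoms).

0

[SX2H] is the SMARTS for a thiol: an aliphatic sulfur with two connections, one being H.
The molecule has a methylthio ether (-SCH3), but the sulfur has H0 (bonded to two carbons), not H1; nothing else fits, so there are 0 matches.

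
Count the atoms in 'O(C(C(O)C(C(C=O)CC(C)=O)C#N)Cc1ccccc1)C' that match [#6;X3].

8

Check the 22 heavy atoms by environment: 8× C (X4) → no; 2× O (X2) → no; 6× c (aromatic, X3) → match; 1× C (X2) → no; 1× N (X1) → no; 2× C (X3) → match; 2× O (X1) → no.
Summing the matching environments: 6 + 2 = 8 matching atoms.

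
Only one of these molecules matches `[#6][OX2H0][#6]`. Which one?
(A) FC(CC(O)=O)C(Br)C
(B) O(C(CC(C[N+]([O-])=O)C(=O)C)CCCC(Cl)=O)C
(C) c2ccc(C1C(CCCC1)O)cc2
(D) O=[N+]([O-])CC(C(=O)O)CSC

[#6][OX2H0][#6] describes an aliphatic oxygen bridging two carbons with no H on the oxygen (an ether).
(A) has a carboxylic acid group (-C(=O)OH) but the -OH oxygen has H1; the =O is OX1, not OX2.
(B) contains a methoxy ether (-OCH3), which satisfies every atom and bond constraint.
(C) has a hydroxyl group (-OH) but the oxygen has H1, not H0 bridging two carbons.
(D) has a carboxylic acid group (-C(=O)OH) but the -OH oxygen has H1; the =O is OX1, not OX2.
So the answer is (B).

B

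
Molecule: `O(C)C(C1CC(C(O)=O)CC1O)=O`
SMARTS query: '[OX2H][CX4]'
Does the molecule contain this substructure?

Yes

The pattern [OX2H][CX4] describes a hydroxyl oxygen bound to an sp3 (X4) carbon — an aliphatic alcohol.
The molecule carries a hydroxyl group (-OH), whose atoms satisfy every constraint of the query, so the pattern matches.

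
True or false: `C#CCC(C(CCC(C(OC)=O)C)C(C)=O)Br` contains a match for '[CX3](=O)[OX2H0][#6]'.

True

The pattern [CX3](=O)[OX2H0][#6] describes a carbonyl carbon bonded to an oxygen that is itself bonded to carbon (no H on that O) — an ester.
The molecule carries a methyl-ester group (-C(=O)OCH3), whose atoms satisfy every constraint of the query, so the pattern matches.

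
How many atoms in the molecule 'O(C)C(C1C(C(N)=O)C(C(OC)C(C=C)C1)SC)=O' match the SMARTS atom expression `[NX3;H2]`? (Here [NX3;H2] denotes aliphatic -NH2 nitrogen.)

The query [NX3;H2] means: aliphatic N with 3 total connections, two of them H — an -NH2 nitrogen (amine or amide).
Check the 19 heavy atoms by environment: 5× C (H1, X4) → no; 1× C (H2, X4) → no; 1× C (H1, X3) → no; 1× C (H2, X3) → no; 2× O (H0, X2) → no; 3× C (H3, X4) → no; 2× C (H0, X3) → no; 2× O (H0, X1) → no; 1× N (H2, X3) → match; 1× S (H0, X2) → no.
That gives 1 matching atom.

1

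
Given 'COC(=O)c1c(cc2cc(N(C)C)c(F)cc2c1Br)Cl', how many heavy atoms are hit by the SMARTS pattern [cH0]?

Check the 20 heavy atoms by environment: 7× c (aromatic, H0) → match; 3× c (aromatic, H1) → no; 1× F (H0) → no; 1× N (H0) → no; 3× C (H3) → no; 1× Br (H0) → no; 1× Cl (H0) → no; 1× C (H0) → no; 2× O (H0) → no.
That gives 7 matching atoms.

7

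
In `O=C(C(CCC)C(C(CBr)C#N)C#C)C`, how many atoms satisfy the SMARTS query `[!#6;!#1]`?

The query [!#6;!#1] means: not carbon and not hydrogen — any heteroatom.
Check the 15 heavy atoms by environment: 12× C → no; 1× O → match; 1× N → match; 1× Br → match.
Summing the matching environments: 1 + 1 + 1 = 3 matching atoms.

3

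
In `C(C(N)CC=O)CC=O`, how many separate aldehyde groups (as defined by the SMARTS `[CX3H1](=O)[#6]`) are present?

2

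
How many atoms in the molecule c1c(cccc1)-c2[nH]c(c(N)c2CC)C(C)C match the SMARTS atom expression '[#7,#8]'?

2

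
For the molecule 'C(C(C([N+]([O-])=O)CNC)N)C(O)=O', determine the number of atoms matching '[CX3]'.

The query [CX3] means: C with X3: aliphatic carbon with exactly 3 total connections.
Check the 13 heavy atoms by environment: 5× C (X4) → no; 1× C (X3) → match; 2× O (X1) → no; 1× O (X2) → no; 2× N (X3) → no; 1× N (charge +1, X3) → no; 1× O (charge -1, X1) → no.
That gives 1 matching atom.

1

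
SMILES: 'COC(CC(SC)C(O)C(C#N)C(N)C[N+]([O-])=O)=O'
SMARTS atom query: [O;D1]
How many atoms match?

4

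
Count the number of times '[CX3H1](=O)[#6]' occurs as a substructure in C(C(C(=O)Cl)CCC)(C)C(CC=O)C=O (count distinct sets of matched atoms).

[CX3H1](=O)[#6] is the SMARTS for an aldehyde: an sp2 carbon with one H, double-bonded to O and single-bonded to carbon.
The molecule carries 2 separate instances of an aldehyde (-CHO) meeting every constraint; each maps to a distinct set of atoms, giving 2 matches.

2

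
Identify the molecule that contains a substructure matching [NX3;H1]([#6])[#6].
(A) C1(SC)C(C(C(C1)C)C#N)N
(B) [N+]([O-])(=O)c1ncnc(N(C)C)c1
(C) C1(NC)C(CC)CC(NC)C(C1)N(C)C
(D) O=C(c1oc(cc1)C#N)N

C

[NX3;H1]([#6])[#6] describes a trivalent nitrogen with one H, bonded to two carbons (a secondary amine).
(A) has a primary amino group (-NH2) but the nitrogen has H2 and only one carbon neighbour.
(B) has a dimethylamino group (-N(CH3)2) but the nitrogen has H0, not H1.
(C) contains an N-methylamino group (-NHCH3), which satisfies every atom and bond constraint.
(D) has a primary amide (-C(=O)NH2) but the -C(=O)NH2 nitrogen has H2, not H1.
So the answer is (C).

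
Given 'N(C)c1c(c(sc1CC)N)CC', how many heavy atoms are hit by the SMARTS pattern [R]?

5

The query [R] means: R matches any atom that is part of a ring.
Check the 12 heavy atoms by environment: 1× s (aromatic, in 5-ring) → match; 4× c (aromatic, in 5-ring) → match; 2× N (acyclic) → no; 5× C (acyclic) → no.
Summing the matching environments: 1 + 4 = 5 matching atoms.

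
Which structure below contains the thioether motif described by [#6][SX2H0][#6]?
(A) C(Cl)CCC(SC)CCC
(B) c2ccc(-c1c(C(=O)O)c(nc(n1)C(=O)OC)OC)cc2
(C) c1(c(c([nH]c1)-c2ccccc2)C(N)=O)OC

[#6][SX2H0][#6] describes an aliphatic sulfur bridging two carbons with no H on the sulfur (a thioether).
(A) contains a methylthio ether (-SCH3), which satisfies every atom and bond constraint.
(B) has a methoxy ether (-OCH3) but the bridging atom is O, not S.
(C) has a methoxy ether (-OCH3) but the bridging atom is O, not S.
So the answer is (A).

A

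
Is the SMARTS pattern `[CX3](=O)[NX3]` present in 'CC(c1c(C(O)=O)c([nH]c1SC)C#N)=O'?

The pattern [CX3](=O)[NX3] describes a carbonyl carbon bonded to a trivalent nitrogen — an amide.
The closest candidate here is a nitrile (-C#N), but the nitrile N is NX1 (triple-bonded), not NX3. No other fragment satisfies the full query, so there is no match.

No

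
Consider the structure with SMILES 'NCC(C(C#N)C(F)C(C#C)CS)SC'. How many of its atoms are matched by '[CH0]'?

Check the 15 heavy atoms by environment: 2× C (H2) → no; 5× C (H1) → no; 1× F (H0) → no; 1× S (H1) → no; 2× C (H0) → match; 1× N (H0) → no; 1× N (H2) → no; 1× S (H0) → no; 1× C (H3) → no.
That gives 2 matching atoms.

2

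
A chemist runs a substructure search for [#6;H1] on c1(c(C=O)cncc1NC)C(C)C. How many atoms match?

4

The query [#6;H1] means: any carbon bearing exactly one hydrogen.
Check the 13 heavy atoms by environment: 1× n (aromatic, H0) → no; 2× c (aromatic, H1) → match; 3× c (aromatic, H0) → no; 2× C (H1) → match; 1× O (H0) → no; 1× N (H1) → no; 3× C (H3) → no.
Summing the matching environments: 2 + 2 = 4 matching atoms.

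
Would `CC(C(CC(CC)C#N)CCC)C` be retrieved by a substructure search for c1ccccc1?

The pattern c1ccccc1 describes six aromatic carbons in a ring — a benzene ring.
The closest candidate here is a methyl group (-CH3), but no six-membered all-carbon aromatic ring is present. No other fragment satisfies the full query, so there is no match.

No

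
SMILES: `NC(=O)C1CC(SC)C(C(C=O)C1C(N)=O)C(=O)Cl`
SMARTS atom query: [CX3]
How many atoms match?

The query [CX3] means: C with X3: aliphatic carbon with exactly 3 total connections.
Check the 19 heavy atoms by environment: 7× C (X4) → no; 1× S (X2) → no; 4× C (X3) → match; 4× O (X1) → no; 1× Cl (X1) → no; 2× N (X3) → no.
That gives 4 matching atoms.

4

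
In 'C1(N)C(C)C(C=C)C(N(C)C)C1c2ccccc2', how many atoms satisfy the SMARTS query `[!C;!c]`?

Check the 18 heavy atoms by environment: 10× C → no; 2× N → match; 6× c (aromatic) → no.
That gives 2 matching atoms.

2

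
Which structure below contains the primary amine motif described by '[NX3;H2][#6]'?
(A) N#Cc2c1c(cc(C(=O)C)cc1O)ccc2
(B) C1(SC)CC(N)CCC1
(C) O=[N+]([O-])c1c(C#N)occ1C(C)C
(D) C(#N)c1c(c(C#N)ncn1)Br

B

[NX3;H2][#6] describes a trivalent nitrogen with two H attached to carbon (a primary amine).
(A) has a nitrile (-C#N) but the nitrogen is NX1 (triple-bonded), not NX3 with two H.
(B) contains a primary amino group (-NH2), which satisfies every atom and bond constraint.
(C) has a nitrile (-C#N) but the nitrogen is NX1 (triple-bonded), not NX3 with two H.
(D) has a nitrile (-C#N) but the nitrogen is NX1 (triple-bonded), not NX3 with two H.
So the answer is (B).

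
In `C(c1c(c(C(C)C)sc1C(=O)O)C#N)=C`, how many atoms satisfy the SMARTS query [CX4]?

3

Check the 15 heavy atoms by environment: 1× s (aromatic, X2) → no; 4× c (aromatic, X3) → no; 3× C (X3) → no; 1× O (X1) → no; 1× O (X2) → no; 3× C (X4) → match; 1× C (X2) → no; 1× N (X1) → no.
That gives 3 matching atoms.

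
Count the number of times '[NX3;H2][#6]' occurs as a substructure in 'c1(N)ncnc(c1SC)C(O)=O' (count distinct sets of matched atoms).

1

[NX3;H2][#6] is the SMARTS for a primary amine: a trivalent nitrogen with two H attached to carbon.
Exactly one fragment in the molecule meets all constraints, giving 1 match.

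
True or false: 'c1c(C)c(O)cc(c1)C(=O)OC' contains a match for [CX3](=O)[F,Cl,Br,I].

False

The pattern [CX3](=O)[F,Cl,Br,I] describes a carbonyl carbon bonded to a halogen — an acyl halide.
The closest candidate here is a methyl-ester group (-C(=O)OCH3), but the carbonyl is bonded to -O-C, not to a halogen. No other fragment satisfies the full query, so there is no match.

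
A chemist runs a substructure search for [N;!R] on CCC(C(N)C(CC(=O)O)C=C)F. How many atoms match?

1

The query [N;!R] means: aliphatic nitrogen not in a ring.
Check the 13 heavy atoms by environment: 9× C (acyclic) → no; 1× F (acyclic) → no; 1× N (acyclic) → match; 2× O (acyclic) → no.
That gives 1 matching atom.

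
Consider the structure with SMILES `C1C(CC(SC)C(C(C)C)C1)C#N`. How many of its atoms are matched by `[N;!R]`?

1

The query [N;!R] means: aliphatic nitrogen not in a ring.
Check the 13 heavy atoms by environment: 6× C (in 6-ring) → no; 1× S (acyclic) → no; 5× C (acyclic) → no; 1× N (acyclic) → match.
That gives 1 matching atom.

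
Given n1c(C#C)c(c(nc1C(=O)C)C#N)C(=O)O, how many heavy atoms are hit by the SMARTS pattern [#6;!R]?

6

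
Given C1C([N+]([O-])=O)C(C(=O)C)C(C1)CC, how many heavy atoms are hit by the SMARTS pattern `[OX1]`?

The query [OX1] means: aliphatic oxygen with one total connection — typically a carbonyl =O or an oxide.
Check the 13 heavy atoms by environment: 8× C (X4) → no; 1× N (charge +1, X3) → no; 1× O (charge -1, X1) → match; 2× O (X1) → match; 1× C (X3) → no.
Summing the matching environments: 1 + 2 = 3 matching atoms.

3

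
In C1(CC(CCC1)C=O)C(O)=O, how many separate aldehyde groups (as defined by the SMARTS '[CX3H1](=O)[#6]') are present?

1

[CX3H1](=O)[#6] is the SMARTS for an aldehyde: an sp2 carbon with one H, double-bonded to O and single-bonded to carbon.
Exactly one fragment in the molecule meets all constraints, giving 1 match.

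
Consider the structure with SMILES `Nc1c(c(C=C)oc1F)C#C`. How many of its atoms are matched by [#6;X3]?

6

The query [#6;X3] means: any carbon (aromatic or not) with three total connections.
Check the 11 heavy atoms by environment: 1× o (aromatic, X2) → no; 4× c (aromatic, X3) → match; 2× C (X3) → match; 2× C (X2) → no; 1× F (X1) → no; 1× N (X3) → no.
Summing the matching environments: 4 + 2 = 6 matching atoms.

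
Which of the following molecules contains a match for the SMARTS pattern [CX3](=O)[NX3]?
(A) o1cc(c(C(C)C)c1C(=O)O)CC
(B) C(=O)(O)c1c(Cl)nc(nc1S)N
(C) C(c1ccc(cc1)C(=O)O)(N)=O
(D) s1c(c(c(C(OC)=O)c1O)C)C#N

C

[CX3](=O)[NX3] describes a carbonyl carbon bonded to a trivalent nitrogen (an amide).
(A) has a carboxylic acid group (-C(=O)OH) but the carbonyl is bonded to O, not to an NX3 nitrogen.
(B) has a carboxylic acid group (-C(=O)OH) but the carbonyl is bonded to O, not to an NX3 nitrogen.
(C) contains a primary amide (-C(=O)NH2), which satisfies every atom and bond constraint.
(D) has a nitrile (-C#N) but the nitrile N is NX1 (triple-bonded), not NX3.
So the answer is (C).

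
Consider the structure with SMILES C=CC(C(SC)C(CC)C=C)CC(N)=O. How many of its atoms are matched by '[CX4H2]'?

2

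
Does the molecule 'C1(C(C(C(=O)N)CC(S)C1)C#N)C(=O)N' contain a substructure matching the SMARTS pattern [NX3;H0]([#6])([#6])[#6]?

The pattern [NX3;H0]([#6])([#6])[#6] describes a trivalent nitrogen with no H, bonded to three carbons — a tertiary amine.
The closest candidate here is a primary amide (-C(=O)NH2), but the amide nitrogen has H2 and only one carbon neighbour. No other fragment satisfies the full query, so there is no match.

No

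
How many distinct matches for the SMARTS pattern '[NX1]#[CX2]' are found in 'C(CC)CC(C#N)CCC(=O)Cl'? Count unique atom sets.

[NX1]#[CX2] is the SMARTS for a nitrile: a nitrogen triple-bonded to a two-connected carbon.
Exactly one fragment in the molecule meets all constraints, giving 1 match.

1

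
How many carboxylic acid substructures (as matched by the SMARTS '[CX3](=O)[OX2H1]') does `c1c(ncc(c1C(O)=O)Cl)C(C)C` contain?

1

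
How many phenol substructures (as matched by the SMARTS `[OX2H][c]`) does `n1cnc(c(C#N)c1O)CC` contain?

1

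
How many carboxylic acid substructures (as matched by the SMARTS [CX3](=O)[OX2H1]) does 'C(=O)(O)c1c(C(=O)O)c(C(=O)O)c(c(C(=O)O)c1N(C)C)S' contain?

4

[CX3](=O)[OX2H1] is the SMARTS for a carboxylic acid: an sp2 carbon double-bonded to O and single-bonded to an -OH oxygen.
The molecule carries 4 separate instances of a carboxylic acid group (-C(=O)OH) meeting every constraint; each maps to a distinct set of atoms, giving 4 matches.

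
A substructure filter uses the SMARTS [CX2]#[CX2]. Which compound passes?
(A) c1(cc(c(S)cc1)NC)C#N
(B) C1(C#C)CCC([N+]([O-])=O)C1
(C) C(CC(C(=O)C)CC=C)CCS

B

[CX2]#[CX2] describes a carbon-carbon triple bond (an alkyne).
(A) has a nitrile (-C#N) but the triple bond is C#N, not C#C.
(B) contains an ethynyl group (-C#CH), which satisfies every atom and bond constraint.
(C) has a vinyl group (-CH=CH2) but the C=C is a double bond; both carbons are CX3, not CX2.
So the answer is (B).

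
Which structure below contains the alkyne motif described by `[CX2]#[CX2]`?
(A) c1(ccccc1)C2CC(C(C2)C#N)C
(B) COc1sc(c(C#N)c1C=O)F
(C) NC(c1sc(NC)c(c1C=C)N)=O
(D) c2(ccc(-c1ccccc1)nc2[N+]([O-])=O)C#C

D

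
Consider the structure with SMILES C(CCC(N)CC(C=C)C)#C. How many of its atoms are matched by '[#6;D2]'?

The query [#6;D2] means: any carbon bonded to exactly two heavy atoms.
Check the 11 heavy atoms by environment: 3× C (D1) → no; 2× C (D3) → no; 5× C (D2) → match; 1× N (D1) → no.
That gives 5 matching atoms.

5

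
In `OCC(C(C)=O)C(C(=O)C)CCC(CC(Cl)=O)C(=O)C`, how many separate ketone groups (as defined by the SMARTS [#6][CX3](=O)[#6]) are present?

[#6][CX3](=O)[#6] is the SMARTS for a ketone: a carbonyl carbon (no H) flanked by two carbons.
The molecule carries 3 separate instances of an acetyl/ketone group (-C(=O)CH3) meeting every constraint; each maps to a distinct set of atoms, giving 3 matches.

3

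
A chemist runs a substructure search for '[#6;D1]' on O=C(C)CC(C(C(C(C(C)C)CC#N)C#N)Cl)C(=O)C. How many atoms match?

Check the 20 heavy atoms by environment: 4× C (D2) → no; 7× C (D3) → no; 1× Cl (D1) → no; 2× N (D1) → no; 2× O (D1) → no; 4× C (D1) → match.
That gives 4 matching atoms.

4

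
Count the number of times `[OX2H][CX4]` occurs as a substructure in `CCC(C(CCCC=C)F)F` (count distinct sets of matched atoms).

0

[OX2H][CX4] is the SMARTS for an aliphatic alcohol: a hydroxyl oxygen bound to an sp3 (X4) carbon.
No fragment in the molecule satisfies every constraint, giving 0 matches.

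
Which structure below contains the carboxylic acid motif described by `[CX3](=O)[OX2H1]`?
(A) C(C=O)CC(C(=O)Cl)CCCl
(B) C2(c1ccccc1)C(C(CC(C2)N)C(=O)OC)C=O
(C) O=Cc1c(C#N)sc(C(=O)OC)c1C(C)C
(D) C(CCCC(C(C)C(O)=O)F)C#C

[CX3](=O)[OX2H1] describes an sp2 carbon double-bonded to O and single-bonded to an -OH oxygen (a carboxylic acid).
(A) has an acyl chloride (-C(=O)Cl) but the carbonyl is bonded to Cl, not to an -OH oxygen.
(B) has a methyl-ester group (-C(=O)OCH3) but the singly-bonded O has no H (OX2H0, not OX2H1).
(C) has an aldehyde (-CHO) but there is no singly-bonded oxygen on the carbonyl carbon.
(D) contains a carboxylic acid group (-C(=O)OH), which satisfies every atom and bond constraint.
So the answer is (D).

D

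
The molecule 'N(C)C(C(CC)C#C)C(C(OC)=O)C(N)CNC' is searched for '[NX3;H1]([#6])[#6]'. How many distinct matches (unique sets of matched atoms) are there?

2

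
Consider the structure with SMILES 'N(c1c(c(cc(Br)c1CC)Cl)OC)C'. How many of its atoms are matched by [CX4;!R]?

The query [CX4;!R] means: aliphatic carbon with four total connections, not in a ring.
Check the 14 heavy atoms by environment: 6× c (aromatic, X3, in 6-ring) → no; 1× O (X2, acyclic) → no; 4× C (X4, acyclic) → match; 1× N (X3, acyclic) → no; 1× Cl (X1, acyclic) → no; 1× Br (X1, acyclic) → no.
That gives 4 matching atoms.

4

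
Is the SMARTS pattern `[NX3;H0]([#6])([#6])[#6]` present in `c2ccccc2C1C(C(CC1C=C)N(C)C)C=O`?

The pattern [NX3;H0]([#6])([#6])[#6] describes a trivalent nitrogen with no H, bonded to three carbons — a tertiary amine.
The molecule carries a dimethylamino group (-N(CH3)2), whose atoms satisfy every constraint of the query, so the pattern matches.

Yes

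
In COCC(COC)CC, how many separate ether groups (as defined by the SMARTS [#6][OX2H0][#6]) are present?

2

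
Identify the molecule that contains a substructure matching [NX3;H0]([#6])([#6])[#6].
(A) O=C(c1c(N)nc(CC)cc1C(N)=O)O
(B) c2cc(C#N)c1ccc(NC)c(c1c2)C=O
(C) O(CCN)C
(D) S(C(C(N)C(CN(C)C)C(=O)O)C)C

D

[NX3;H0]([#6])([#6])[#6] describes a trivalent nitrogen with no H, bonded to three carbons (a tertiary amine).
(A) has a primary amide (-C(=O)NH2) but the amide nitrogen has H2 and only one carbon neighbour.
(B) has an N-methylamino group (-NHCH3) but the nitrogen still has one H (H1), not H0.
(C) has a primary amino group (-NH2) but the nitrogen has H2, not H0 with three carbons.
(D) contains a dimethylamino group (-N(CH3)2), which satisfies every atom and bond constraint.
So the answer is (D).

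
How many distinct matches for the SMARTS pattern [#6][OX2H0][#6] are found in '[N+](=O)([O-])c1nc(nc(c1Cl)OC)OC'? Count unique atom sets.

2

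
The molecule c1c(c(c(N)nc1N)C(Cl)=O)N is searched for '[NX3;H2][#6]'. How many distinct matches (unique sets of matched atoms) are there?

3

[NX3;H2][#6] is the SMARTS for a primary amine: a trivalent nitrogen with two H attached to carbon.
The molecule carries 3 separate instances of a primary amino group (-NH2) meeting every constraint; each maps to a distinct set of atoms, giving 3 matches.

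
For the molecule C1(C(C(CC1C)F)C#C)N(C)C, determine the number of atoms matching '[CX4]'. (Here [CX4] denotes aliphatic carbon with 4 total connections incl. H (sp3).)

8

Check the 12 heavy atoms by environment: 8× C (X4) → match; 2× C (X2) → no; 1× F (X1) → no; 1× N (X3) → no.
That gives 8 matching atoms.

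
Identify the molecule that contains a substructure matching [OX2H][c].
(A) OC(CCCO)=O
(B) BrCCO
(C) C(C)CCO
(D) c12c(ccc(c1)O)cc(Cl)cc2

D

[OX2H][c] describes a hydroxyl oxygen attached to an aromatic carbon (a phenol).
(A) has a hydroxyl group (-OH) but the -OH is on an aliphatic carbon, not an aromatic c.
(B) has a hydroxyl group (-OH) but the -OH is on an aliphatic carbon, not an aromatic c.
(C) has a hydroxyl group (-OH) but the -OH is on an aliphatic carbon, not an aromatic c.
(D) contains a hydroxyl group (-OH), which satisfies every atom and bond constraint.
So the answer is (D).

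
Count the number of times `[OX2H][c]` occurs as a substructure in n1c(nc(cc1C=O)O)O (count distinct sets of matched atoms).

[OX2H][c] is the SMARTS for a phenol: a hydroxyl oxygen attached to an aromatic carbon.
The molecule carries 2 separate instances of a hydroxyl group (-OH) meeting every constraint; each maps to a distinct set of atoms, giving 2 matches.

2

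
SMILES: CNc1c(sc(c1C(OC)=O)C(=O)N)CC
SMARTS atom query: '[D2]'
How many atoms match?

4

The query [D2] means: atom with exactly two heavy-atom neighbours.
Check the 16 heavy atoms by environment: 1× s (aromatic, D2) → match; 4× c (aromatic, D3) → no; 2× C (D3) → no; 2× O (D1) → no; 1× N (D1) → no; 1× O (D2) → match; 3× C (D1) → no; 1× N (D2) → match; 1× C (D2) → match.
Summing the matching environments: 1 + 1 + 1 + 1 = 4 matching atoms.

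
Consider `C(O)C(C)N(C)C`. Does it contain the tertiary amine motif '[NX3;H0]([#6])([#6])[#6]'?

Yes

The pattern [NX3;H0]([#6])([#6])[#6] describes a trivalent nitrogen with no H, bonded to three carbons — a tertiary amine.
The molecule carries a dimethylamino group (-N(CH3)2), whose atoms satisfy every constraint of the query, so the pattern matches.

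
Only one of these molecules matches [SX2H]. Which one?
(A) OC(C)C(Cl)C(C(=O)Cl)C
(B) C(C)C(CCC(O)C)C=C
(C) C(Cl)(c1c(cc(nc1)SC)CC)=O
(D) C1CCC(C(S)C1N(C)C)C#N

[SX2H] describes an aliphatic sulfur with two connections, one being H (a thiol).
(A) has a hydroxyl group (-OH) but it is an -OH, not an -SH.
(B) has a hydroxyl group (-OH) but it is an -OH, not an -SH.
(C) has a methylthio ether (-SCH3) but the sulfur has H0 (bonded to two carbons), not H1.
(D) contains a thiol (-SH), which satisfies every atom and bond constraint.
So the answer is (D).

D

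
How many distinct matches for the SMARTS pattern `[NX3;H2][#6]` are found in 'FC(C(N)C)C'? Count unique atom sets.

[NX3;H2][#6] is the SMARTS for a primary amine: a trivalent nitrogen with two H attached to carbon.
Exactly one fragment in the molecule meets all constraints, giving 1 match.

1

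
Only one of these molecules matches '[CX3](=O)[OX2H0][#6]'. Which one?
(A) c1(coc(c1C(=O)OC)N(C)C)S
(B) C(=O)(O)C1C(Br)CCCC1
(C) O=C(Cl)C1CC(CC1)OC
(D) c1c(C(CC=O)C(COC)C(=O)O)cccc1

A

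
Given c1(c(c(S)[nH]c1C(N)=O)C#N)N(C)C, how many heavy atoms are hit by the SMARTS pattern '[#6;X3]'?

5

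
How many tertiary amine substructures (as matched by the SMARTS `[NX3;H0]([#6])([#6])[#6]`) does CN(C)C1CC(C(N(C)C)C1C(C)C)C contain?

[NX3;H0]([#6])([#6])[#6] is the SMARTS for a tertiary amine: a trivalent nitrogen with no H, bonded to three carbons.
The molecule carries 2 separate instances of a dimethylamino group (-N(CH3)2) meeting every constraint; each maps to a distinct set of atoms, giving 2 matches.

2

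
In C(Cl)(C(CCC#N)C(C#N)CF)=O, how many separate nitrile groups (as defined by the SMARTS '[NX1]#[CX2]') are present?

[NX1]#[CX2] is the SMARTS for a nitrile: a nitrogen triple-bonded to a two-connected carbon.
The molecule carries 2 separate instances of a nitrile (-C#N) meeting every constraint; each maps to a distinct set of atoms, giving 2 matches.

2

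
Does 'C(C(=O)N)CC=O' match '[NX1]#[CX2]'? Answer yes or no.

No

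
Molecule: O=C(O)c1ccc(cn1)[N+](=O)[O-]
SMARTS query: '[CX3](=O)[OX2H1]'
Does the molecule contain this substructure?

The pattern [CX3](=O)[OX2H1] describes an sp2 carbon double-bonded to O and single-bonded to an -OH oxygen — a carboxylic acid.
The molecule carries a carboxylic acid group (-C(=O)OH), whose atoms satisfy every constraint of the query, so the pattern matches.

Yes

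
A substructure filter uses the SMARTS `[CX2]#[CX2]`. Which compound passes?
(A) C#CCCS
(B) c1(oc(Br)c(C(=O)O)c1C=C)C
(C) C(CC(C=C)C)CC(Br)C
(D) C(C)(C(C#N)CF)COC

A

[CX2]#[CX2] describes a carbon-carbon triple bond (an alkyne).
(A) contains an ethynyl group (-C#CH), which satisfies every atom and bond constraint.
(B) has a vinyl group (-CH=CH2) but the C=C is a double bond; both carbons are CX3, not CX2.
(C) has a vinyl group (-CH=CH2) but the C=C is a double bond; both carbons are CX3, not CX2.
(D) has a nitrile (-C#N) but the triple bond is C#N, not C#C.
So the answer is (A).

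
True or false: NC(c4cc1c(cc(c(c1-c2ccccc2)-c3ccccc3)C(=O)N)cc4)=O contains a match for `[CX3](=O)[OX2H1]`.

The pattern [CX3](=O)[OX2H1] describes an sp2 carbon double-bonded to O and single-bonded to an -OH oxygen — a carboxylic acid.
The closest candidate here is a primary amide (-C(=O)NH2), but the carbonyl is bonded to N, not to an -OH oxygen. No other fragment satisfies the full query, so there is no match.

False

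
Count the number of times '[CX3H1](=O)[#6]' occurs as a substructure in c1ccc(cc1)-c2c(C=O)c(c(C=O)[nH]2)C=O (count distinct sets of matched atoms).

3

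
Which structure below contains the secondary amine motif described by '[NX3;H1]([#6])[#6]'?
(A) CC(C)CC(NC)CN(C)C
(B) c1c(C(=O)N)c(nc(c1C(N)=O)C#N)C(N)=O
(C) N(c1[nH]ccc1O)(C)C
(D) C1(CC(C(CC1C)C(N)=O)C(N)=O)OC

A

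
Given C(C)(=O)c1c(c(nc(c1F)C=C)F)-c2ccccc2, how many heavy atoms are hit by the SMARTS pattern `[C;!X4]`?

3

The query [C;!X4] means: aliphatic carbon that does not have four total connections.
Check the 19 heavy atoms by environment: 1× n (aromatic, X2) → no; 11× c (aromatic, X3) → no; 2× F (X1) → no; 3× C (X3) → match; 1× O (X1) → no; 1× C (X4) → no.
That gives 3 matching atoms.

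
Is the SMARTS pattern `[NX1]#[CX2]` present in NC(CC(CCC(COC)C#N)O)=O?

The pattern [NX1]#[CX2] describes a nitrogen triple-bonded to a two-connected carbon — a nitrile.
The molecule carries a nitrile (-C#N), whose atoms satisfy every constraint of the query, so the pattern matches.

Yes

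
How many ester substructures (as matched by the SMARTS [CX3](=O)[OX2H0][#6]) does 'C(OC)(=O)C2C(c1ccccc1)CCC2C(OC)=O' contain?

2

[CX3](=O)[OX2H0][#6] is the SMARTS for an ester: a carbonyl carbon bonded to an oxygen that is itself bonded to carbon (no H on that O).
The molecule carries 2 separate instances of a methyl-ester group (-C(=O)OCH3) meeting every constraint; each maps to a distinct set of atoms, giving 2 matches.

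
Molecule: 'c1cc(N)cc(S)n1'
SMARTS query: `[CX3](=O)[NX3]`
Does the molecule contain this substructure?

No

The pattern [CX3](=O)[NX3] describes a carbonyl carbon bonded to a trivalent nitrogen — an amide.
The closest candidate here is a primary amino group (-NH2), but the -NH2 is not attached to a carbonyl carbon. No other fragment satisfies the full query, so there is no match.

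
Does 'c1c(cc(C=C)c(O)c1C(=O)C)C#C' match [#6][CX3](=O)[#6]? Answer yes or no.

Yes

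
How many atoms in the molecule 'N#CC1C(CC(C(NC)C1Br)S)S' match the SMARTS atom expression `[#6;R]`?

6

The query [#6;R] means: carbon that is part of a ring.
Check the 13 heavy atoms by environment: 6× C (in 6-ring) → match; 2× C (acyclic) → no; 2× N (acyclic) → no; 2× S (acyclic) → no; 1× Br (acyclic) → no.
That gives 6 matching atoms.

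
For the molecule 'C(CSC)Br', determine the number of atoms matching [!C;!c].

2

Check the 5 heavy atoms by environment: 3× C → no; 1× Br → match; 1× S → match.
Summing the matching environments: 1 + 1 = 2 matching atoms.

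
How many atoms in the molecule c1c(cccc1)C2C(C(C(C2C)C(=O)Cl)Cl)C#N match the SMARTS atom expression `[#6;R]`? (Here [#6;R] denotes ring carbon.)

11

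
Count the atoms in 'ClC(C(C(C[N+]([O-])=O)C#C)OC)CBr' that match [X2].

3

Check the 14 heavy atoms by environment: 6× C (X4) → no; 1× Cl (X1) → no; 1× O (X2) → match; 1× Br (X1) → no; 1× N (charge +1, X3) → no; 1× O (charge -1, X1) → no; 1× O (X1) → no; 2× C (X2) → match.
Summing the matching environments: 1 + 2 = 3 matching atoms.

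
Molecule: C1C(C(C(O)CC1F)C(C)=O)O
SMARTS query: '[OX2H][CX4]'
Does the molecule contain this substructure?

Yes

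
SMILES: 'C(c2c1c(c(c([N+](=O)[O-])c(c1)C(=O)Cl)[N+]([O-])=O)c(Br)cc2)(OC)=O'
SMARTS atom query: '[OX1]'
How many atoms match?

The query [OX1] means: aliphatic oxygen with one total connection — typically a carbonyl =O or an oxide.
Check the 24 heavy atoms by environment: 10× c (aromatic, X3) → no; 2× C (X3) → no; 4× O (X1) → match; 1× O (X2) → no; 1× C (X4) → no; 2× N (charge +1, X3) → no; 2× O (charge -1, X1) → match; 1× Cl (X1) → no; 1× Br (X1) → no.
Summing the matching environments: 4 + 2 = 6 matching atoms.

6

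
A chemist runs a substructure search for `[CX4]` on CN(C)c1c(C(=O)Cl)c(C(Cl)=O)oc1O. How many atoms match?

2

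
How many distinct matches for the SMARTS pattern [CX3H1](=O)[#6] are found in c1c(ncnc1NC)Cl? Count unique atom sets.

0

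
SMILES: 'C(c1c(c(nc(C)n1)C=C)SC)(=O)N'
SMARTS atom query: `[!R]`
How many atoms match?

Check the 14 heavy atoms by environment: 2× n (aromatic, in 6-ring) → no; 4× c (aromatic, in 6-ring) → no; 1× S (acyclic) → match; 5× C (acyclic) → match; 1× O (acyclic) → match; 1× N (acyclic) → match.
Summing the matching environments: 1 + 5 + 1 + 1 = 8 matching atoms.

8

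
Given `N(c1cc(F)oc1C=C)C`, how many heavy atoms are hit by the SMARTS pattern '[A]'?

5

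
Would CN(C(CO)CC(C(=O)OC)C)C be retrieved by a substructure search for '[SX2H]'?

No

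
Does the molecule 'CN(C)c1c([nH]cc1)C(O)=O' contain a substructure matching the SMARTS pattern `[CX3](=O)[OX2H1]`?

Yes

The pattern [CX3](=O)[OX2H1] describes an sp2 carbon double-bonded to O and single-bonded to an -OH oxygen — a carboxylic acid.
The molecule carries a carboxylic acid group (-C(=O)OH), whose atoms satisfy every constraint of the query, so the pattern matches.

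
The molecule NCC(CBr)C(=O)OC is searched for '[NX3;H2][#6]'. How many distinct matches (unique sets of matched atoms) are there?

[NX3;H2][#6] is the SMARTS for a primary amine: a trivalent nitrogen with two H attached to carbon.
Exactly one fragment in the molecule meets all constraints, giving 1 match.

1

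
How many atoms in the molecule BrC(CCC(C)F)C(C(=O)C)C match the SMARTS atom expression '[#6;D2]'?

2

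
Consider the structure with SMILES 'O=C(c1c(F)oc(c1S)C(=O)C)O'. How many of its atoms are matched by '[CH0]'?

Check the 13 heavy atoms by environment: 1× o (aromatic, H0) → no; 4× c (aromatic, H0) → no; 1× F (H0) → no; 2× C (H0) → match; 2× O (H0) → no; 1× C (H3) → no; 1× S (H1) → no; 1× O (H1) → no.
That gives 2 matching atoms.

2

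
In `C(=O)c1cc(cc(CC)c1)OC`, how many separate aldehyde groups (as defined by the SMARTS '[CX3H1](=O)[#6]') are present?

1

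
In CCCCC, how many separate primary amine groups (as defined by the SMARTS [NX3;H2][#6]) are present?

0

[NX3;H2][#6] is the SMARTS for a primary amine: a trivalent nitrogen with two H attached to carbon.
No fragment in the molecule satisfies every constraint, giving 0 matches.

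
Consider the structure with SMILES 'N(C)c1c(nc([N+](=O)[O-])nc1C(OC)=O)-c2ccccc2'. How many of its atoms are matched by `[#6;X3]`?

11

The query [#6;X3] means: any carbon (aromatic or not) with three total connections.
Check the 21 heavy atoms by environment: 2× n (aromatic, X2) → no; 10× c (aromatic, X3) → match; 1× C (X3) → match; 2× O (X1) → no; 1× O (X2) → no; 2× C (X4) → no; 1× N (X3) → no; 1× N (charge +1, X3) → no; 1× O (charge -1, X1) → no.
Summing the matching environments: 10 + 1 = 11 matching atoms.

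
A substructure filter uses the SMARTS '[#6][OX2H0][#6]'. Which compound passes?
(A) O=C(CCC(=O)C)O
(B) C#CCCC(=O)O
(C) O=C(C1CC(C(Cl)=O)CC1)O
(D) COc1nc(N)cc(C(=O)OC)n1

D

[#6][OX2H0][#6] describes an aliphatic oxygen bridging two carbons with no H on the oxygen (an ether).
(A) has a carboxylic acid group (-C(=O)OH) but the -OH oxygen has H1; the =O is OX1, not OX2.
(B) has a carboxylic acid group (-C(=O)OH) but the -OH oxygen has H1; the =O is OX1, not OX2.
(C) has a carboxylic acid group (-C(=O)OH) but the -OH oxygen has H1; the =O is OX1, not OX2.
(D) contains a methoxy ether (-OCH3), which satisfies every atom and bond constraint.
So the answer is (D).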